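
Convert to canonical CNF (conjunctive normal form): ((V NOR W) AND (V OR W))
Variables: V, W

(V OR W) AND (V OR NOT W) AND (NOT V OR W) AND (NOT V OR NOT W)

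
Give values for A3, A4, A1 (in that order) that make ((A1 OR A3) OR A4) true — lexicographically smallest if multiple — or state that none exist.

A3=0, A4=0, A1=1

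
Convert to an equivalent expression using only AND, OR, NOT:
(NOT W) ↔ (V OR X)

((NOT W) AND (V OR X)) OR (W AND NOT (V OR X))
(Biconditional = both true or both false)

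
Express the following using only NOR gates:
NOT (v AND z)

(((v NOR v) NOR (z NOR z)) NOR ((v NOR v) NOR (z NOR z)))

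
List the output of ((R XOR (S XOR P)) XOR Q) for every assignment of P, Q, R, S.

P | Q | R | S | Output
----------------------
0 | 0 | 0 | 0 | 0
0 | 0 | 0 | 1 | 1
0 | 0 | 1 | 0 | 1
0 | 0 | 1 | 1 | 0
0 | 1 | 0 | 0 | 1
0 | 1 | 0 | 1 | 0
0 | 1 | 1 | 0 | 0
0 | 1 | 1 | 1 | 1
1 | 0 | 0 | 0 | 1
1 | 0 | 0 | 1 | 0
1 | 0 | 1 | 0 | 0
1 | 0 | 1 | 1 | 1
1 | 1 | 0 | 0 | 0
1 | 1 | 0 | 1 | 1
1 | 1 | 1 | 0 | 1
1 | 1 | 1 | 1 | 0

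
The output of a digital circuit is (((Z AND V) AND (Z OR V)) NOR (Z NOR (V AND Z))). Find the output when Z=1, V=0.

Substituting: (((1 AND 0) AND (1 OR 0)) NOR (1 NOR (0 AND 1)))
= 1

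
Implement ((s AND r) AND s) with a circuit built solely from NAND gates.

((((s NAND r) NAND (s NAND r)) NAND s) NAND (((s NAND r) NAND (s NAND r)) NAND s))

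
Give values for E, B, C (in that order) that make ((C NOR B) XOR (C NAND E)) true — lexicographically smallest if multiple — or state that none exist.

E=0, B=0, C=1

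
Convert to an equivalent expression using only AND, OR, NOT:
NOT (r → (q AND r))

r AND NOT (q AND r)
(Negated implication: NOT(A → B) = A AND NOT B)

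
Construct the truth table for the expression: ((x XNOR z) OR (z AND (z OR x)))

z | x | Output
--------------
0 | 0 | 1
0 | 1 | 0
1 | 0 | 1
1 | 1 | 1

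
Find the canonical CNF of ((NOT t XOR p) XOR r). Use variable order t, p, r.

(t OR p OR NOT r) AND (t OR NOT p OR r) AND (NOT t OR p OR r) AND (NOT t OR NOT p OR NOT r)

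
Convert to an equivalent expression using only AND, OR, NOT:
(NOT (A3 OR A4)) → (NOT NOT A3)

(A3 OR A4) OR (NOT NOT A3)
(Implication elimination: A → B = NOT A OR B)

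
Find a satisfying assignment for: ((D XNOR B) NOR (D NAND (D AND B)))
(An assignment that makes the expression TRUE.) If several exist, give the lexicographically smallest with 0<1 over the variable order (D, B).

UNSATISFIABLE - no assignment makes this expression true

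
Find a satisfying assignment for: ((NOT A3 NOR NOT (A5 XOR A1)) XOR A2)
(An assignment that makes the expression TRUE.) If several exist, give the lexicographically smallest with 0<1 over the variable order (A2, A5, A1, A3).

A2=0, A5=0, A1=1, A3=1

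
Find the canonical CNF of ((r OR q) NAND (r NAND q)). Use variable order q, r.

(q OR NOT r) AND (NOT q OR r)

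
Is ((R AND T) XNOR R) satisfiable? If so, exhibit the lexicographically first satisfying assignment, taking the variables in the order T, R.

T=0, R=0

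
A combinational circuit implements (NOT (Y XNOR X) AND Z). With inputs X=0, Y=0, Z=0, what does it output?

Substituting: (NOT (0 XNOR 0) AND 0)
= 0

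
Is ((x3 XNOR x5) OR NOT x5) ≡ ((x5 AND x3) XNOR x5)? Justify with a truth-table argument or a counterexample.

Yes, they are equivalent — the two output columns agree on all 4 assignments:
x5 | x3 | Expression 1 | Expression 2
-------------------------------------
0 | 0 | 1 | 1
0 | 1 | 1 | 1
1 | 0 | 0 | 0
1 | 1 | 1 | 1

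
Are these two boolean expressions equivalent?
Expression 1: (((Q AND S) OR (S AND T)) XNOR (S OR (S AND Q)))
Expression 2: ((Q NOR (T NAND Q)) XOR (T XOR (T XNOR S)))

No. Counterexample: with T=0, Q=1, S=1, Expression 1 = 1 but Expression 2 = 0.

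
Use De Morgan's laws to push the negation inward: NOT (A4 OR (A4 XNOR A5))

NOT A4 AND NOT (A4 XNOR A5)
De Morgan's: NOT(OR of terms) = AND of negations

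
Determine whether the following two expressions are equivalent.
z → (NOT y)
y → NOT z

Yes, Contrapositive is always equivalent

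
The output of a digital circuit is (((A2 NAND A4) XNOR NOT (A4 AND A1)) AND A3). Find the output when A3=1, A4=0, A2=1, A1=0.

Substituting: (((1 NAND 0) XNOR NOT (0 AND 0)) AND 1)
= 1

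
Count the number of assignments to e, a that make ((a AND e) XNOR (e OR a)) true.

Satisfying assignments: (0,0), (1,1)
Count: 2 out of 4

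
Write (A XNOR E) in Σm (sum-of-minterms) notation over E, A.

Σm(0, 3) = (NOT E AND NOT A) OR (E AND A)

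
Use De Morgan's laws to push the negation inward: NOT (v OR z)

NOT v AND NOT z
De Morgan's: NOT(OR of terms) = AND of negations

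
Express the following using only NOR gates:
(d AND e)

((d NOR d) NOR (e NOR e))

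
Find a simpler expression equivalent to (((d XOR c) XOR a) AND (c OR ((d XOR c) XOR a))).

By absorption (E AND (E OR v) = E):
= ((d XOR c) XOR a)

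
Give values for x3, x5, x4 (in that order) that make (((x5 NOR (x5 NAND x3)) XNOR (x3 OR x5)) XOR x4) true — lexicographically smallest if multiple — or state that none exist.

x3=0, x5=0, x4=0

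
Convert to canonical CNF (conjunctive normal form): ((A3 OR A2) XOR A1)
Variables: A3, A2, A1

(A3 OR A2 OR A1) AND (A3 OR NOT A2 OR NOT A1) AND (NOT A3 OR A2 OR NOT A1) AND (NOT A3 OR NOT A2 OR NOT A1)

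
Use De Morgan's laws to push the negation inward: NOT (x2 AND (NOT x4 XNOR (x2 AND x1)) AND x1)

NOT x2 OR NOT (NOT x4 XNOR (x2 AND x1)) OR NOT x1
De Morgan's: NOT(AND of terms) = OR of negations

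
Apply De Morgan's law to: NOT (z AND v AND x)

NOT z OR NOT v OR NOT x
De Morgan's: NOT(AND of terms) = OR of negations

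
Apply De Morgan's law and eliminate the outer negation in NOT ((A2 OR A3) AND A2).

NOT (A2 OR A3) OR NOT A2
De Morgan's: NOT(AND of terms) = OR of negations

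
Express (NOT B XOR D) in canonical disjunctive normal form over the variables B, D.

(NOT B AND NOT D) OR (B AND D)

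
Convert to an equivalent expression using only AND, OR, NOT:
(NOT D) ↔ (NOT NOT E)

((NOT D) AND (NOT NOT E)) OR (D AND NOT E)
(Biconditional = both true or both false)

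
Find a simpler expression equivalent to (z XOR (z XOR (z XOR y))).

By XOR self-cancellation ((E XOR v) XOR v = E):
= (z XOR y)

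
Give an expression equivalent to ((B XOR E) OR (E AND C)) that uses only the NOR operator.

((((((B NOR E) NOR (B NOR E)) NOR ((B NOR E) NOR (B NOR E))) NOR ((((B NOR B) NOR (E NOR E)) NOR ((B NOR B) NOR (E NOR E))) NOR (((B NOR B) NOR (E NOR E)) NOR ((B NOR B) NOR (E NOR E))))) NOR ((E NOR E) NOR (C NOR C))) NOR (((((B NOR E) NOR (B NOR E)) NOR ((B NOR E) NOR (B NOR E))) NOR ((((B NOR B) NOR (E NOR E)) NOR ((B NOR B) NOR (E NOR E))) NOR (((B NOR B) NOR (E NOR E)) NOR ((B NOR B) NOR (E NOR E))))) NOR ((E NOR E) NOR (C NOR C))))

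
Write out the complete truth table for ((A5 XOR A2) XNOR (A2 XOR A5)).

A5 | A2 | Output
----------------
0 | 0 | 1
0 | 1 | 1
1 | 0 | 1
1 | 1 | 1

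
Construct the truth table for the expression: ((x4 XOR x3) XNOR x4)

x3 | x4 | Output
----------------
0 | 0 | 1
0 | 1 | 1
1 | 0 | 0
1 | 1 | 0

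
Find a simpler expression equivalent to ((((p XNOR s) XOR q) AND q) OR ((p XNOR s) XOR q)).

By absorption (E OR (E AND v) = E):
= ((p XNOR s) XOR q)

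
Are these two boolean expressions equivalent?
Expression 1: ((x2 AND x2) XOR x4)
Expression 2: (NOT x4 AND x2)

No. Counterexample: with x4=1, x2=0, Expression 1 = 1 but Expression 2 = 0.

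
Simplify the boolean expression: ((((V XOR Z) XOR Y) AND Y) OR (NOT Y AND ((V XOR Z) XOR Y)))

By distribution ((E AND v) OR (E AND NOT v) = E):
= ((V XOR Z) XOR Y)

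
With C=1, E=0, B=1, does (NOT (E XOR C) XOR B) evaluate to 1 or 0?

Substituting: (NOT (0 XOR 1) XOR 1)
= 1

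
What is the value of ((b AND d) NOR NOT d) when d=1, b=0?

Substituting: ((0 AND 1) NOR NOT 1)
= 1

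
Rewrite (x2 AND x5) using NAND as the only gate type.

((x2 NAND x5) NAND (x2 NAND x5))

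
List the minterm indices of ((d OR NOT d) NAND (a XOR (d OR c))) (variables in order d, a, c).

Σm(0, 3, 6, 7) = (NOT d AND NOT a AND NOT c) OR (NOT d AND a AND c) OR (d AND a AND NOT c) OR (d AND a AND c)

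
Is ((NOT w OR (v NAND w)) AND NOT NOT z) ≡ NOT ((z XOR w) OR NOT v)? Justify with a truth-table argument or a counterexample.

No. Counterexample: with v=0, w=0, z=1, Expression 1 = 1 but Expression 2 = 0.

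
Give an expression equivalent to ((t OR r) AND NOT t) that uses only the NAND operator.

((((t NAND t) NAND (r NAND r)) NAND (t NAND t)) NAND (((t NAND t) NAND (r NAND r)) NAND (t NAND t)))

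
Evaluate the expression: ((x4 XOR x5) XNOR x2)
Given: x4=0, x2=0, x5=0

Substituting: ((0 XOR 0) XNOR 0)
= 1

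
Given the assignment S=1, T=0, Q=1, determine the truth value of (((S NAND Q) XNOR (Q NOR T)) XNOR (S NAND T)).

Substituting: (((1 NAND 1) XNOR (1 NOR 0)) XNOR (1 NAND 0))
= 1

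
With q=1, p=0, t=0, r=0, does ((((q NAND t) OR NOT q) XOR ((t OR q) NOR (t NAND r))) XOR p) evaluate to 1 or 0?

Substituting: ((((1 NAND 0) OR NOT 1) XOR ((0 OR 1) NOR (0 NAND 0))) XOR 0)
= 1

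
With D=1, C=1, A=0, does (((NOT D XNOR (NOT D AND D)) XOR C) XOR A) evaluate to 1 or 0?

Substituting: (((NOT 1 XNOR (NOT 1 AND 1)) XOR 1) XOR 0)
= 0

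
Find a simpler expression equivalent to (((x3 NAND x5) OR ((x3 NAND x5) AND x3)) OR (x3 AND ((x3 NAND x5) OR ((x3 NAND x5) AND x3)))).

By absorption (E OR (E AND v) = E) then absorption (E OR (E AND v) = E):
= (x3 NAND x5)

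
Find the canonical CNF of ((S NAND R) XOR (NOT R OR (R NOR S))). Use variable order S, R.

(S OR R) AND (NOT S OR R) AND (NOT S OR NOT R)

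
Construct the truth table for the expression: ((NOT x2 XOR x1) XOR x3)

x2 | x1 | x3 | Output
---------------------
0 | 0 | 0 | 1
0 | 0 | 1 | 0
0 | 1 | 0 | 0
0 | 1 | 1 | 1
1 | 0 | 0 | 0
1 | 0 | 1 | 1
1 | 1 | 0 | 1
1 | 1 | 1 | 0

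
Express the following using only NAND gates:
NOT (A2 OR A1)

(((A2 NAND A2) NAND (A1 NAND A1)) NAND ((A2 NAND A2) NAND (A1 NAND A1)))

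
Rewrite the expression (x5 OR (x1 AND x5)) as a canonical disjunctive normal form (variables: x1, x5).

(NOT x1 AND x5) OR (x1 AND x5)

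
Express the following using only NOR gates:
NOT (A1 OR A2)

(((A1 NOR A2) NOR (A1 NOR A2)) NOR ((A1 NOR A2) NOR (A1 NOR A2)))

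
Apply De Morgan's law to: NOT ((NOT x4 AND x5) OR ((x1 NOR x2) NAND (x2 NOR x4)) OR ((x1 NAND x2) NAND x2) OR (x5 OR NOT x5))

NOT (NOT x4 AND x5) AND NOT ((x1 NOR x2) NAND (x2 NOR x4)) AND NOT ((x1 NAND x2) NAND x2) AND NOT (x5 OR NOT x5)
De Morgan's: NOT(OR of terms) = AND of negations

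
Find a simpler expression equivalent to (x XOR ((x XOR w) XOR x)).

By XOR self-cancellation ((E XOR v) XOR v = E):
= (x XOR w)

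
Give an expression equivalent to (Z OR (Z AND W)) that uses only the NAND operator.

((Z NAND Z) NAND (((Z NAND W) NAND (Z NAND W)) NAND ((Z NAND W) NAND (Z NAND W))))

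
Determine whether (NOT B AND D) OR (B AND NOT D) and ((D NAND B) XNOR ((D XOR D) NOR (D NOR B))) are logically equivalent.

Yes, they are equivalent — the two output columns agree on all 4 assignments:
B | D | Expression 1 | Expression 2
-----------------------------------
0 | 0 | 0 | 0
0 | 1 | 1 | 1
1 | 0 | 1 | 1
1 | 1 | 0 | 0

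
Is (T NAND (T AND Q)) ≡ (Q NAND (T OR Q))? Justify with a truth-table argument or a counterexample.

No. Counterexample: with T=0, Q=1, Expression 1 = 1 but Expression 2 = 0.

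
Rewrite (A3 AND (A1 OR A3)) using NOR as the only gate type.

((A3 NOR A3) NOR (((A1 NOR A3) NOR (A1 NOR A3)) NOR ((A1 NOR A3) NOR (A1 NOR A3))))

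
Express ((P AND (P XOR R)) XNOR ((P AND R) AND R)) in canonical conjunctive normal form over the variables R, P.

(R OR NOT P) AND (NOT R OR NOT P)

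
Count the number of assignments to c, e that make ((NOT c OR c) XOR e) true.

Satisfying assignments: (0,0), (1,0)
Count: 2 out of 4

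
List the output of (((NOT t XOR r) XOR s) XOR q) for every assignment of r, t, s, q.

r | t | s | q | Output
----------------------
0 | 0 | 0 | 0 | 1
0 | 0 | 0 | 1 | 0
0 | 0 | 1 | 0 | 0
0 | 0 | 1 | 1 | 1
0 | 1 | 0 | 0 | 0
0 | 1 | 0 | 1 | 1
0 | 1 | 1 | 0 | 1
0 | 1 | 1 | 1 | 0
1 | 0 | 0 | 0 | 0
1 | 0 | 0 | 1 | 1
1 | 0 | 1 | 0 | 1
1 | 0 | 1 | 1 | 0
1 | 1 | 0 | 0 | 1
1 | 1 | 0 | 1 | 0
1 | 1 | 1 | 0 | 0
1 | 1 | 1 | 1 | 1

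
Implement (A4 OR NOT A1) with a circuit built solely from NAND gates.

((A4 NAND A4) NAND ((A1 NAND A1) NAND (A1 NAND A1)))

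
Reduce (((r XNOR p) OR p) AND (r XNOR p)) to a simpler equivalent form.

By absorption (E AND (E OR v) = E):
= (r XNOR p)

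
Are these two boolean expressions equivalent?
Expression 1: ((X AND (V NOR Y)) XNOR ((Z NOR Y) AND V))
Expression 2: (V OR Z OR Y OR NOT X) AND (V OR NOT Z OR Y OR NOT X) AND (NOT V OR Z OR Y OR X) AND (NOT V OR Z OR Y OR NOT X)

Yes, they are equivalent — the two output columns agree on all 16 assignments:
V | Z | Y | X | Expression 1 | Expression 2
-------------------------------------------
0 | 0 | 0 | 0 | 1 | 1
0 | 0 | 0 | 1 | 0 | 0
0 | 0 | 1 | 0 | 1 | 1
0 | 0 | 1 | 1 | 1 | 1
0 | 1 | 0 | 0 | 1 | 1
0 | 1 | 0 | 1 | 0 | 0
0 | 1 | 1 | 0 | 1 | 1
0 | 1 | 1 | 1 | 1 | 1
1 | 0 | 0 | 0 | 0 | 0
1 | 0 | 0 | 1 | 0 | 0
1 | 0 | 1 | 0 | 1 | 1
1 | 0 | 1 | 1 | 1 | 1
1 | 1 | 0 | 0 | 1 | 1
1 | 1 | 0 | 1 | 1 | 1
1 | 1 | 1 | 0 | 1 | 1
1 | 1 | 1 | 1 | 1 | 1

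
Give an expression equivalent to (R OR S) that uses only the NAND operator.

((R NAND R) NAND (S NAND S))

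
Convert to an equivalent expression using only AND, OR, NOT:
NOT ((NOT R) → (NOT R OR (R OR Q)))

(NOT R) AND NOT (NOT R OR (R OR Q))
(Negated implication: NOT(A → B) = A AND NOT B)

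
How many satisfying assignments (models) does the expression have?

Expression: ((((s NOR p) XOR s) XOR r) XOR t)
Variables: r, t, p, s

Satisfying assignments: (0,0,0,0), (0,0,0,1), (0,0,1,1), (0,1,1,0), (1,0,1,0), (1,1,0,0), (1,1,0,1), (1,1,1,1)
Count: 8 out of 16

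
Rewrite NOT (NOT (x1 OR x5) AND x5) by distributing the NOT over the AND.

(x1 OR x5) OR NOT x5
De Morgan's: NOT(AND of terms) = OR of negations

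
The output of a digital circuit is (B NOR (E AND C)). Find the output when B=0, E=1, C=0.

Substituting: (0 NOR (1 AND 0))
= 1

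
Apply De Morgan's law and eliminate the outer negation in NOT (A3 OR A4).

NOT A3 AND NOT A4
De Morgan's: NOT(OR of terms) = AND of negations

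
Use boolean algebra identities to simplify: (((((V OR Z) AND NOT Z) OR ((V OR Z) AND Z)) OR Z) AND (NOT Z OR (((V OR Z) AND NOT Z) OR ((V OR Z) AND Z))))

By distribution ((E OR v) AND (E OR NOT v) = E) then distribution ((E AND v) OR (E AND NOT v) = E):
= (V OR Z)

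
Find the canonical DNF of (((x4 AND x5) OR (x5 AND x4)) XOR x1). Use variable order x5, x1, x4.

(NOT x5 AND x1 AND NOT x4) OR (NOT x5 AND x1 AND x4) OR (x5 AND NOT x1 AND x4) OR (x5 AND x1 AND NOT x4)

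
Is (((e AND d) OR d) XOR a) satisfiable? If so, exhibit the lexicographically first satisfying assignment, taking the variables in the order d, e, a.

d=0, e=0, a=1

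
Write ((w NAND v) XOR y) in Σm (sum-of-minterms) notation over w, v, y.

Σm(0, 2, 4, 7) = (NOT w AND NOT v AND NOT y) OR (NOT w AND v AND NOT y) OR (w AND NOT v AND NOT y) OR (w AND v AND y)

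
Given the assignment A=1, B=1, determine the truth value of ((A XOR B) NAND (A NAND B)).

Substituting: ((1 XOR 1) NAND (1 NAND 1))
= 1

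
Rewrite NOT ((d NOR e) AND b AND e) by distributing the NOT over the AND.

NOT (d NOR e) OR NOT b OR NOT e
De Morgan's: NOT(AND of terms) = OR of negations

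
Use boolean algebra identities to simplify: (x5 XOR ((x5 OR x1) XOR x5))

By XOR self-cancellation ((E XOR v) XOR v = E):
= (x5 OR x1)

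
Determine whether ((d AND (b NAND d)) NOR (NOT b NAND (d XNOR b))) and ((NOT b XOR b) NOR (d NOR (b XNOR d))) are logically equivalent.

No. Counterexample: with b=0, d=0, Expression 1 = 1 but Expression 2 = 0.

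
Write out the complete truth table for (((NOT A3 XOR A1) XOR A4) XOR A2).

A1 | A4 | A2 | A3 | Output
--------------------------
0 | 0 | 0 | 0 | 1
0 | 0 | 0 | 1 | 0
0 | 0 | 1 | 0 | 0
0 | 0 | 1 | 1 | 1
0 | 1 | 0 | 0 | 0
0 | 1 | 0 | 1 | 1
0 | 1 | 1 | 0 | 1
0 | 1 | 1 | 1 | 0
1 | 0 | 0 | 0 | 0
1 | 0 | 0 | 1 | 1
1 | 0 | 1 | 0 | 1
1 | 0 | 1 | 1 | 0
1 | 1 | 0 | 0 | 1
1 | 1 | 0 | 1 | 0
1 | 1 | 1 | 0 | 0
1 | 1 | 1 | 1 | 1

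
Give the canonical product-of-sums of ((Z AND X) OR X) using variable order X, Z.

ΠM(0, 1) = (X OR Z) AND (X OR NOT Z)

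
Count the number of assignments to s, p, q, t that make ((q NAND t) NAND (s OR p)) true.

Satisfying assignments: (0,0,0,0), (0,0,0,1), (0,0,1,0), (0,0,1,1), (0,1,1,1), (1,0,1,1), (1,1,1,1)
Count: 7 out of 16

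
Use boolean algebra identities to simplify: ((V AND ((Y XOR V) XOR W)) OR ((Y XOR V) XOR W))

By absorption (E OR (E AND v) = E):
= ((Y XOR V) XOR W)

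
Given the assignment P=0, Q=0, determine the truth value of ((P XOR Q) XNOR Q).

Substituting: ((0 XOR 0) XNOR 0)
= 1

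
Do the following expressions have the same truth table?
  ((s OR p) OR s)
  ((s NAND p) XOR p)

No. Counterexample: with s=0, p=0, Expression 1 = 0 but Expression 2 = 1.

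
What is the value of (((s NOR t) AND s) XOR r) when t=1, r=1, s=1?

Substituting: (((1 NOR 1) AND 1) XOR 1)
= 1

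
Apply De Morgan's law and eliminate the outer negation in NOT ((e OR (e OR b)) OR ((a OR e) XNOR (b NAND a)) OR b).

NOT (e OR (e OR b)) AND NOT ((a OR e) XNOR (b NAND a)) AND NOT b
De Morgan's: NOT(OR of terms) = AND of negations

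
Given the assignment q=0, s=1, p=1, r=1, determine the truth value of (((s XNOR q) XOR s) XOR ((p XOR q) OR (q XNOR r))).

Substituting: (((1 XNOR 0) XOR 1) XOR ((1 XOR 0) OR (0 XNOR 1)))
= 0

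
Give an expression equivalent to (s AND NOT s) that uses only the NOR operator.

((s NOR s) NOR ((s NOR s) NOR (s NOR s)))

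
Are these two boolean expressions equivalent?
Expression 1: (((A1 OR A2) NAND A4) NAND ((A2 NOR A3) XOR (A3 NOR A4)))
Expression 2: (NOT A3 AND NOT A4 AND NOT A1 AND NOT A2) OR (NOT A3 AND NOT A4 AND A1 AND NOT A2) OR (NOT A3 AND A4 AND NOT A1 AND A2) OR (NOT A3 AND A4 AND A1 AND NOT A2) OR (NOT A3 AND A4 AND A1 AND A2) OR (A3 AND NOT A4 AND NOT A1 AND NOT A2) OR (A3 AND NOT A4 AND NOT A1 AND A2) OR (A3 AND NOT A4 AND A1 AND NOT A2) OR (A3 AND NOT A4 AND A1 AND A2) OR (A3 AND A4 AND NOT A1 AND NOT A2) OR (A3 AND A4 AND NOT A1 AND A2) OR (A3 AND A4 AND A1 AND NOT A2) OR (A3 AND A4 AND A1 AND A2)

Yes, they are equivalent — the two output columns agree on all 16 assignments:
A3 | A4 | A1 | A2 | Expression 1 | Expression 2
-----------------------------------------------
0 | 0 | 0 | 0 | 1 | 1
0 | 0 | 0 | 1 | 0 | 0
0 | 0 | 1 | 0 | 1 | 1
0 | 0 | 1 | 1 | 0 | 0
0 | 1 | 0 | 0 | 0 | 0
0 | 1 | 0 | 1 | 1 | 1
0 | 1 | 1 | 0 | 1 | 1
0 | 1 | 1 | 1 | 1 | 1
1 | 0 | 0 | 0 | 1 | 1
1 | 0 | 0 | 1 | 1 | 1
1 | 0 | 1 | 0 | 1 | 1
1 | 0 | 1 | 1 | 1 | 1
1 | 1 | 0 | 0 | 1 | 1
1 | 1 | 0 | 1 | 1 | 1
1 | 1 | 1 | 0 | 1 | 1
1 | 1 | 1 | 1 | 1 | 1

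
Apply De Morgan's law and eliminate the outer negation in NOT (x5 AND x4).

NOT x5 OR NOT x4
De Morgan's: NOT(AND of terms) = OR of negations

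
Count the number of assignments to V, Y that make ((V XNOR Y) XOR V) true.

Satisfying assignments: (0,0), (1,0)
Count: 2 out of 4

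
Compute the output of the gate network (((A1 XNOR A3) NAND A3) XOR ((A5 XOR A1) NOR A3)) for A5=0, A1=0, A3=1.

Substituting: (((0 XNOR 1) NAND 1) XOR ((0 XOR 0) NOR 1))
= 1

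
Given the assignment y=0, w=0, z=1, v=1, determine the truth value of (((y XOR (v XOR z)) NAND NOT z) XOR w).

Substituting: (((0 XOR (1 XOR 1)) NAND NOT 1) XOR 0)
= 1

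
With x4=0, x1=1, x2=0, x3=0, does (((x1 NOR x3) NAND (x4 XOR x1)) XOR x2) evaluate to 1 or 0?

Substituting: (((1 NOR 0) NAND (0 XOR 1)) XOR 0)
= 1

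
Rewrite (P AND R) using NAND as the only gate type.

((P NAND R) NAND (P NAND R))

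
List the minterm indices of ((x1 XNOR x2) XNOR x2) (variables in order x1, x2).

Σm(2, 3) = (x1 AND NOT x2) OR (x1 AND x2)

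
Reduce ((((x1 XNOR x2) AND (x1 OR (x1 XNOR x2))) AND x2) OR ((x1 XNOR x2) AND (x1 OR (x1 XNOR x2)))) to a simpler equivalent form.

By absorption (E OR (E AND v) = E) then absorption (E AND (E OR v) = E):
= (x1 XNOR x2)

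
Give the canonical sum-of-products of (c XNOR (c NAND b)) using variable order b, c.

Σm(1) = (NOT b AND c)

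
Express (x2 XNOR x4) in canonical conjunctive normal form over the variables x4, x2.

(x4 OR NOT x2) AND (NOT x4 OR x2)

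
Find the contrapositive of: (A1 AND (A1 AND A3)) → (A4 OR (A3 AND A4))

Contrapositive: NOT (A4 OR (A3 AND A4)) → NOT (A1 AND (A1 AND A3))
Note: A statement and its contrapositive are logically equivalent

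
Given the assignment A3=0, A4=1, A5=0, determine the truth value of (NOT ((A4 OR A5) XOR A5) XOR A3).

Substituting: (NOT ((1 OR 0) XOR 0) XOR 0)
= 0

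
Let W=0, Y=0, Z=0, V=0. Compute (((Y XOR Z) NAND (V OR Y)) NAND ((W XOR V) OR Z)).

Substituting: (((0 XOR 0) NAND (0 OR 0)) NAND ((0 XOR 0) OR 0))
= 1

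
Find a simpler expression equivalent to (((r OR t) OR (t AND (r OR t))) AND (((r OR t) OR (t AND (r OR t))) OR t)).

By absorption (E AND (E OR v) = E) then absorption (E OR (E AND v) = E):
= (r OR t)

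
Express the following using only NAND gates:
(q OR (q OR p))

((q NAND q) NAND (((q NAND q) NAND (p NAND p)) NAND ((q NAND q) NAND (p NAND p))))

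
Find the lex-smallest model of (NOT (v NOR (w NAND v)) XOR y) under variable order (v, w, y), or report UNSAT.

v=0, w=0, y=0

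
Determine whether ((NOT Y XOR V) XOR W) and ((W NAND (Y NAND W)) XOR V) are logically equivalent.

No. Counterexample: with Y=1, V=0, W=0, Expression 1 = 0 but Expression 2 = 1.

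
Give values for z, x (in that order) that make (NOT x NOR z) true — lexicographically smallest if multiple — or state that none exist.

z=0, x=1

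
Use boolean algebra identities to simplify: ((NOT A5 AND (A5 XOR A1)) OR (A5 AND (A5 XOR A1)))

By distribution ((E AND v) OR (E AND NOT v) = E):
= (A5 XOR A1)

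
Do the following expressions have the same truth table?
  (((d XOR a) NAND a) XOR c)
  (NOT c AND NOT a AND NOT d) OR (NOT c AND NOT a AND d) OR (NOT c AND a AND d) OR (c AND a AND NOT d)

Yes, they are equivalent — the two output columns agree on all 8 assignments:
c | a | d | Expression 1 | Expression 2
---------------------------------------
0 | 0 | 0 | 1 | 1
0 | 0 | 1 | 1 | 1
0 | 1 | 0 | 0 | 0
0 | 1 | 1 | 1 | 1
1 | 0 | 0 | 0 | 0
1 | 0 | 1 | 0 | 0
1 | 1 | 0 | 1 | 1
1 | 1 | 1 | 0 | 0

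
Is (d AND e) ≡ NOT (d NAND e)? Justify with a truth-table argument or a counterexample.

Yes, they are equivalent — the two output columns agree on all 4 assignments:
d | e | Expression 1 | Expression 2
-----------------------------------
0 | 0 | 0 | 0
0 | 1 | 0 | 0
1 | 0 | 0 | 0
1 | 1 | 1 | 1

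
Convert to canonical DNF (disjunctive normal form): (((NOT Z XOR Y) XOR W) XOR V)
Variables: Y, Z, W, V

(NOT Y AND NOT Z AND NOT W AND NOT V) OR (NOT Y AND NOT Z AND W AND V) OR (NOT Y AND Z AND NOT W AND V) OR (NOT Y AND Z AND W AND NOT V) OR (Y AND NOT Z AND NOT W AND V) OR (Y AND NOT Z AND W AND NOT V) OR (Y AND Z AND NOT W AND NOT V) OR (Y AND Z AND W AND V)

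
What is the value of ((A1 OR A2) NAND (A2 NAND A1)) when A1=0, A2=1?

Substituting: ((0 OR 1) NAND (1 NAND 0))
= 0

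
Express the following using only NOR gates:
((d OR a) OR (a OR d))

((((d NOR a) NOR (d NOR a)) NOR ((a NOR d) NOR (a NOR d))) NOR (((d NOR a) NOR (d NOR a)) NOR ((a NOR d) NOR (a NOR d))))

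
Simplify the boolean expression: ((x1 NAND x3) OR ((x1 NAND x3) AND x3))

By absorption (E OR (E AND v) = E):
= (x1 NAND x3)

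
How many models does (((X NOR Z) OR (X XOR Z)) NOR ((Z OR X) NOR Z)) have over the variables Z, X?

Satisfying assignments: (1,1)
Count: 1 out of 4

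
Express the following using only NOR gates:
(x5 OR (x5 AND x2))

((x5 NOR ((x5 NOR x5) NOR (x2 NOR x2))) NOR (x5 NOR ((x5 NOR x5) NOR (x2 NOR x2))))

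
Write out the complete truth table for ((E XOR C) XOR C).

C | E | Output
--------------
0 | 0 | 0
0 | 1 | 1
1 | 0 | 0
1 | 1 | 1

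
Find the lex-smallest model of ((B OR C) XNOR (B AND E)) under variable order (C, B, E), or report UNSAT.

C=0, B=0, E=0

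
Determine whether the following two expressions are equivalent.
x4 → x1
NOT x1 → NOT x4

Yes, Contrapositive is always equivalent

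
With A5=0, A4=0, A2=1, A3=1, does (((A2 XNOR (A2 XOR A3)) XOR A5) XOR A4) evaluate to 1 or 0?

Substituting: (((1 XNOR (1 XOR 1)) XOR 0) XOR 0)
= 0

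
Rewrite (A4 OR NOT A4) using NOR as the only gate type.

((A4 NOR (A4 NOR A4)) NOR (A4 NOR (A4 NOR A4)))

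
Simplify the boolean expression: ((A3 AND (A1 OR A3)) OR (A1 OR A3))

By absorption (E OR (E AND v) = E):
= (A1 OR A3)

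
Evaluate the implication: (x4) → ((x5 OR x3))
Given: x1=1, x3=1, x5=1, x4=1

Antecedent (x4) = 1; consequent ((x5 OR x3)) = 1.
1 → 1 = 1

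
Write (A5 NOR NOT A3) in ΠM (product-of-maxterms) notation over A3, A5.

ΠM(0, 1, 3) = (A3 OR A5) AND (A3 OR NOT A5) AND (NOT A3 OR NOT A5)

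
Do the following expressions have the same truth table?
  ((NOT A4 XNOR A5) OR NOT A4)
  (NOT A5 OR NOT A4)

Yes, they are equivalent — the two output columns agree on all 4 assignments:
A5 | A4 | Expression 1 | Expression 2
-------------------------------------
0 | 0 | 1 | 1
0 | 1 | 1 | 1
1 | 0 | 1 | 1
1 | 1 | 0 | 0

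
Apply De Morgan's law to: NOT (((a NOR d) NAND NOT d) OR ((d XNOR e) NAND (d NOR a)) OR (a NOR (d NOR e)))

NOT ((a NOR d) NAND NOT d) AND NOT ((d XNOR e) NAND (d NOR a)) AND NOT (a NOR (d NOR e))
De Morgan's: NOT(OR of terms) = AND of negations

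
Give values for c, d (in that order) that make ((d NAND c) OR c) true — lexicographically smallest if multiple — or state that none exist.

c=0, d=0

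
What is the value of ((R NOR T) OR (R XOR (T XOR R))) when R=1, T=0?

Substituting: ((1 NOR 0) OR (1 XOR (0 XOR 1)))
= 0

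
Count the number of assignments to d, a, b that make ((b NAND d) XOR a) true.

Satisfying assignments: (0,0,0), (0,0,1), (1,0,0), (1,1,1)
Count: 4 out of 8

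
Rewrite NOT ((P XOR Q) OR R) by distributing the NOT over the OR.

NOT (P XOR Q) AND NOT R
De Morgan's: NOT(OR of terms) = AND of negations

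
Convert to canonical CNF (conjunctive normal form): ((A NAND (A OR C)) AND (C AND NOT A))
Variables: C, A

(C OR A) AND (C OR NOT A) AND (NOT C OR NOT A)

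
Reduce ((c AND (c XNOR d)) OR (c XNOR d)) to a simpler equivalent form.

By absorption (E OR (E AND v) = E):
= (c XNOR d)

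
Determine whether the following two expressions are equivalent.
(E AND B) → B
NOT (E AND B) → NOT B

No, Inverse is not equivalent to original (counterexample: E=0, B=1)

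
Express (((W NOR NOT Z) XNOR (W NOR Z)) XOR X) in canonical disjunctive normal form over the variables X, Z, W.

(NOT X AND NOT Z AND W) OR (NOT X AND Z AND W) OR (X AND NOT Z AND NOT W) OR (X AND Z AND NOT W)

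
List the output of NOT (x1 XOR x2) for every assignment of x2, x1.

x2 | x1 | Output
----------------
0 | 0 | 1
0 | 1 | 0
1 | 0 | 0
1 | 1 | 1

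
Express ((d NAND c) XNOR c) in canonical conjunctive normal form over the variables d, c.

(d OR c) AND (NOT d OR c) AND (NOT d OR NOT c)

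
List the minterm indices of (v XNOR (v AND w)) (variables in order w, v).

Σm(0, 2, 3) = (NOT w AND NOT v) OR (w AND NOT v) OR (w AND v)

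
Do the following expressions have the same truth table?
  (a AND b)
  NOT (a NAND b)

Yes, they are equivalent — the two output columns agree on all 4 assignments:
a | b | Expression 1 | Expression 2
-----------------------------------
0 | 0 | 0 | 0
0 | 1 | 0 | 0
1 | 0 | 0 | 0
1 | 1 | 1 | 1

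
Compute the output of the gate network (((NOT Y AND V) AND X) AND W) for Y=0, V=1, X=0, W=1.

Substituting: (((NOT 0 AND 1) AND 0) AND 1)
= 0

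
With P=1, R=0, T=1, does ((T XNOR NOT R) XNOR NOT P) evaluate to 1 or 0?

Substituting: ((1 XNOR NOT 0) XNOR NOT 1)
= 0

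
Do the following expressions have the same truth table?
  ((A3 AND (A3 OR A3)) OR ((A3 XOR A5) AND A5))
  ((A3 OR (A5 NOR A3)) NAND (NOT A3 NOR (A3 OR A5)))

No. Counterexample: with A3=0, A5=0, Expression 1 = 0 but Expression 2 = 1.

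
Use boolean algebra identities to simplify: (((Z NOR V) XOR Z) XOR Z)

By XOR self-cancellation ((E XOR v) XOR v = E):
= (Z NOR V)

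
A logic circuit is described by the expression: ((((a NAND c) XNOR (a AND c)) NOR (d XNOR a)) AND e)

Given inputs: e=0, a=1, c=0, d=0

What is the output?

Substituting: ((((1 NAND 0) XNOR (1 AND 0)) NOR (0 XNOR 1)) AND 0)
= 0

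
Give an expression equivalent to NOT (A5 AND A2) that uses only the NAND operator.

(((A5 NAND A2) NAND (A5 NAND A2)) NAND ((A5 NAND A2) NAND (A5 NAND A2)))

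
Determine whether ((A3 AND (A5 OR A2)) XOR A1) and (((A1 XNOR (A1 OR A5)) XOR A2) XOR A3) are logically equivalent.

No. Counterexample: with A2=0, A3=0, A1=0, A5=0, Expression 1 = 0 but Expression 2 = 1.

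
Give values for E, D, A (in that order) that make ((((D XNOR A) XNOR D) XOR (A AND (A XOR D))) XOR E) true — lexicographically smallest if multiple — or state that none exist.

E=0, D=1, A=1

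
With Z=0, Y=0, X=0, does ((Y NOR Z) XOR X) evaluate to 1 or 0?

Substituting: ((0 NOR 0) XOR 0)
= 1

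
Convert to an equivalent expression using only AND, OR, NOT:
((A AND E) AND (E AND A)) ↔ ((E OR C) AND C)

(((A AND E) AND (E AND A)) AND ((E OR C) AND C)) OR (NOT ((A AND E) AND (E AND A)) AND NOT ((E OR C) AND C))
(Biconditional = both true or both false)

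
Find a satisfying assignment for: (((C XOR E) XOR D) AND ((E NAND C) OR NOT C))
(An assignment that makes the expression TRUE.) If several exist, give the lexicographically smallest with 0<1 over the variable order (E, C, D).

E=0, C=0, D=1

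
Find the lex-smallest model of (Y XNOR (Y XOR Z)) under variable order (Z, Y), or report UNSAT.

Z=0, Y=0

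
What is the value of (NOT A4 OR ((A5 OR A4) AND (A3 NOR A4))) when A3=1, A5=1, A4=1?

Substituting: (NOT 1 OR ((1 OR 1) AND (1 NOR 1)))
= 0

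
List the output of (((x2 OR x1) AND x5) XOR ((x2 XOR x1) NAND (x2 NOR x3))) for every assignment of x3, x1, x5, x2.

x3 | x1 | x5 | x2 | Output
--------------------------
0 | 0 | 0 | 0 | 1
0 | 0 | 0 | 1 | 1
0 | 0 | 1 | 0 | 1
0 | 0 | 1 | 1 | 0
0 | 1 | 0 | 0 | 0
0 | 1 | 0 | 1 | 1
0 | 1 | 1 | 0 | 1
0 | 1 | 1 | 1 | 0
1 | 0 | 0 | 0 | 1
1 | 0 | 0 | 1 | 1
1 | 0 | 1 | 0 | 1
1 | 0 | 1 | 1 | 0
1 | 1 | 0 | 0 | 1
1 | 1 | 0 | 1 | 1
1 | 1 | 1 | 0 | 0
1 | 1 | 1 | 1 | 0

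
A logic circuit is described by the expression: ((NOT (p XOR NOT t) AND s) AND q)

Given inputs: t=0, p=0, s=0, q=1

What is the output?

Substituting: ((NOT (0 XOR NOT 0) AND 0) AND 1)
= 0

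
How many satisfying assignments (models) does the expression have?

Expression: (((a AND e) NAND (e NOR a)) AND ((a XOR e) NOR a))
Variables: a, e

Satisfying assignments: (0,0)
Count: 1 out of 4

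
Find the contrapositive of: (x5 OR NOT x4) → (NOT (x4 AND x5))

Contrapositive: (x4 AND x5) → NOT (x5 OR NOT x4)
Note: A statement and its contrapositive are logically equivalent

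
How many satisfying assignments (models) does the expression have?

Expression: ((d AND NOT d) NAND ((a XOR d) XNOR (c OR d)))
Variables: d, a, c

Satisfying assignments: (0,0,0), (0,0,1), (0,1,0), (0,1,1), (1,0,0), (1,0,1), (1,1,0), (1,1,1)
Count: 8 out of 8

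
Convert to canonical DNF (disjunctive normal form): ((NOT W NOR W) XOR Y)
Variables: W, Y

(NOT W AND Y) OR (W AND Y)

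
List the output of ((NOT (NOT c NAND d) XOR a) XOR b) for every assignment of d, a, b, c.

d | a | b | c | Output
----------------------
0 | 0 | 0 | 0 | 0
0 | 0 | 0 | 1 | 0
0 | 0 | 1 | 0 | 1
0 | 0 | 1 | 1 | 1
0 | 1 | 0 | 0 | 1
0 | 1 | 0 | 1 | 1
0 | 1 | 1 | 0 | 0
0 | 1 | 1 | 1 | 0
1 | 0 | 0 | 0 | 1
1 | 0 | 0 | 1 | 0
1 | 0 | 1 | 0 | 0
1 | 0 | 1 | 1 | 1
1 | 1 | 0 | 0 | 0
1 | 1 | 0 | 1 | 1
1 | 1 | 1 | 0 | 1
1 | 1 | 1 | 1 | 0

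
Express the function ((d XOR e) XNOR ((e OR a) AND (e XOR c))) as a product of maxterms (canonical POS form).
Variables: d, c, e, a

ΠM(5, 6, 7, 8, 9, 10, 11, 12) = (d OR NOT c OR e OR NOT a) AND (d OR NOT c OR NOT e OR a) AND (d OR NOT c OR NOT e OR NOT a) AND (NOT d OR c OR e OR a) AND (NOT d OR c OR e OR NOT a) AND (NOT d OR c OR NOT e OR a) AND (NOT d OR c OR NOT e OR NOT a) AND (NOT d OR NOT c OR e OR a)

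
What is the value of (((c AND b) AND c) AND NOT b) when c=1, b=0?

Substituting: (((1 AND 0) AND 1) AND NOT 0)
= 0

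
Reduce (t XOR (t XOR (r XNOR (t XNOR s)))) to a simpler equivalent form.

By XOR self-cancellation ((E XOR v) XOR v = E):
= (r XNOR (t XNOR s))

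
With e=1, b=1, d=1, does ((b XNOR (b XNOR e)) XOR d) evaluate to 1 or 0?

Substituting: ((1 XNOR (1 XNOR 1)) XOR 1)
= 0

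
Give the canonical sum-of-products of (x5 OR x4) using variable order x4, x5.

Σm(1, 2, 3) = (NOT x4 AND x5) OR (x4 AND NOT x5) OR (x4 AND x5)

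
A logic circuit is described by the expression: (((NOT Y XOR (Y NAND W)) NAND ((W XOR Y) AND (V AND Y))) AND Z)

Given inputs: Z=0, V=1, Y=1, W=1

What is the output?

Substituting: (((NOT 1 XOR (1 NAND 1)) NAND ((1 XOR 1) AND (1 AND 1))) AND 0)
= 0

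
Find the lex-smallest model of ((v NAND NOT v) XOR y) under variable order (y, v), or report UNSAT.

y=0, v=0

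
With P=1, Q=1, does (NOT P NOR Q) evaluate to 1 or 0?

Substituting: (NOT 1 NOR 1)
= 0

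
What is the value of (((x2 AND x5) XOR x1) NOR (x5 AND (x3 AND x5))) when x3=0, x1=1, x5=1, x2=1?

Substituting: (((1 AND 1) XOR 1) NOR (1 AND (0 AND 1)))
= 1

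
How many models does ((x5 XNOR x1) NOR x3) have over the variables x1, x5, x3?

Satisfying assignments: (0,1,0), (1,0,0)
Count: 2 out of 8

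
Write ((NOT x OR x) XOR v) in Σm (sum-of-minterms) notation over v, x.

Σm(0, 1) = (NOT v AND NOT x) OR (NOT v AND x)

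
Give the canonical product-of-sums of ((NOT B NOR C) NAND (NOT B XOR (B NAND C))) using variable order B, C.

ΠM(2) = (NOT B OR C)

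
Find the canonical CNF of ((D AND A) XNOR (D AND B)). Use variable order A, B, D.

(A OR NOT B OR NOT D) AND (NOT A OR B OR NOT D)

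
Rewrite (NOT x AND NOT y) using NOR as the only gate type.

(((x NOR x) NOR (x NOR x)) NOR ((y NOR y) NOR (y NOR y)))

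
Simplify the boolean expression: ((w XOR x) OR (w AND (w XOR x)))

By absorption (E OR (E AND v) = E):
= (w XOR x)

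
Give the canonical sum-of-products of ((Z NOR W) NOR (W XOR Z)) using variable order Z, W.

Σm(3) = (Z AND W)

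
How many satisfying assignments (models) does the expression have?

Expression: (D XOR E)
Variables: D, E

Satisfying assignments: (0,1), (1,0)
Count: 2 out of 4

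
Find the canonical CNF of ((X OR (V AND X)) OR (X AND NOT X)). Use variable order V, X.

(V OR X) AND (NOT V OR X)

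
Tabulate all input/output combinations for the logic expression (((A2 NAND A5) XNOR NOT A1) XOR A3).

A3 | A2 | A5 | A1 | Output
--------------------------
0 | 0 | 0 | 0 | 1
0 | 0 | 0 | 1 | 0
0 | 0 | 1 | 0 | 1
0 | 0 | 1 | 1 | 0
0 | 1 | 0 | 0 | 1
0 | 1 | 0 | 1 | 0
0 | 1 | 1 | 0 | 0
0 | 1 | 1 | 1 | 1
1 | 0 | 0 | 0 | 0
1 | 0 | 0 | 1 | 1
1 | 0 | 1 | 0 | 0
1 | 0 | 1 | 1 | 1
1 | 1 | 0 | 0 | 0
1 | 1 | 0 | 1 | 1
1 | 1 | 1 | 0 | 1
1 | 1 | 1 | 1 | 0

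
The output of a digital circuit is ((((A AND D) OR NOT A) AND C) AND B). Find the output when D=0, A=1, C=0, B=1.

Substituting: ((((1 AND 0) OR NOT 1) AND 0) AND 1)
= 0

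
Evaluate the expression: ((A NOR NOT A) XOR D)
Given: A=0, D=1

Substituting: ((0 NOR NOT 0) XOR 1)
= 1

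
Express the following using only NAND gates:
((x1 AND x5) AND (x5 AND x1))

((((x1 NAND x5) NAND (x1 NAND x5)) NAND ((x5 NAND x1) NAND (x5 NAND x1))) NAND (((x1 NAND x5) NAND (x1 NAND x5)) NAND ((x5 NAND x1) NAND (x5 NAND x1))))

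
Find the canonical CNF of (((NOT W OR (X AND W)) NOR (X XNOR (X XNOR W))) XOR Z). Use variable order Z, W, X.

(Z OR W OR X) AND (Z OR W OR NOT X) AND (Z OR NOT W OR X) AND (Z OR NOT W OR NOT X)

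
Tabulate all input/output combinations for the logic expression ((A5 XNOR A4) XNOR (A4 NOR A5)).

A4 | A5 | Output
----------------
0 | 0 | 1
0 | 1 | 1
1 | 0 | 1
1 | 1 | 0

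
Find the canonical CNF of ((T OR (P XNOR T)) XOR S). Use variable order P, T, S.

(P OR T OR NOT S) AND (P OR NOT T OR NOT S) AND (NOT P OR T OR S) AND (NOT P OR NOT T OR NOT S)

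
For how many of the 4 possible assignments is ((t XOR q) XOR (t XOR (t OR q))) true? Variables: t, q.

Satisfying assignments: (1,0)
Count: 1 out of 4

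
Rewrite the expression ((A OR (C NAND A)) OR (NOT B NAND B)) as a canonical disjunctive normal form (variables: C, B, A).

(NOT C AND NOT B AND NOT A) OR (NOT C AND NOT B AND A) OR (NOT C AND B AND NOT A) OR (NOT C AND B AND A) OR (C AND NOT B AND NOT A) OR (C AND NOT B AND A) OR (C AND B AND NOT A) OR (C AND B AND A)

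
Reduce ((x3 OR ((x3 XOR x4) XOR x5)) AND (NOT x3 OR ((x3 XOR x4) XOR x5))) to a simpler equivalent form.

By distribution ((E OR v) AND (E OR NOT v) = E):
= ((x3 XOR x4) XOR x5)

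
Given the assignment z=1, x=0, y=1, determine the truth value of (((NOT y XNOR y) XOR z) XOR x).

Substituting: (((NOT 1 XNOR 1) XOR 1) XOR 0)
= 1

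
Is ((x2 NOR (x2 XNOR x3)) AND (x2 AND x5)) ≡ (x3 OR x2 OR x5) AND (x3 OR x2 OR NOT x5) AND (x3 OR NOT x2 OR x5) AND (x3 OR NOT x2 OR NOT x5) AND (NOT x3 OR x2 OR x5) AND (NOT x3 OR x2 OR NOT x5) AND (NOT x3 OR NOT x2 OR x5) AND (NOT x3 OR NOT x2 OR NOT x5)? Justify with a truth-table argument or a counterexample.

Yes, they are equivalent — the two output columns agree on all 8 assignments:
x3 | x2 | x5 | Expression 1 | Expression 2
------------------------------------------
0 | 0 | 0 | 0 | 0
0 | 0 | 1 | 0 | 0
0 | 1 | 0 | 0 | 0
0 | 1 | 1 | 0 | 0
1 | 0 | 0 | 0 | 0
1 | 0 | 1 | 0 | 0
1 | 1 | 0 | 0 | 0
1 | 1 | 1 | 0 | 0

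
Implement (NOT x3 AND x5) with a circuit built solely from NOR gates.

(((x3 NOR x3) NOR (x3 NOR x3)) NOR (x5 NOR x5))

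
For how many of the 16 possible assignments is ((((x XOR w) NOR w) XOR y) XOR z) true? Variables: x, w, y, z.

Satisfying assignments: (0,0,0,0), (0,0,1,1), (0,1,0,1), (0,1,1,0), (1,0,0,1), (1,0,1,0), (1,1,0,1), (1,1,1,0)
Count: 8 out of 16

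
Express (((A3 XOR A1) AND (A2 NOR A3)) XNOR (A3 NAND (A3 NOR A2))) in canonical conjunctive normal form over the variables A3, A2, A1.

(A3 OR A2 OR A1) AND (A3 OR NOT A2 OR A1) AND (A3 OR NOT A2 OR NOT A1) AND (NOT A3 OR A2 OR A1) AND (NOT A3 OR A2 OR NOT A1) AND (NOT A3 OR NOT A2 OR A1) AND (NOT A3 OR NOT A2 OR NOT A1)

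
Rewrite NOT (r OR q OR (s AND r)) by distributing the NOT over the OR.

NOT r AND NOT q AND NOT (s AND r)
De Morgan's: NOT(OR of terms) = AND of negations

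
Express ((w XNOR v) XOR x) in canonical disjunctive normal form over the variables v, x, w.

(NOT v AND NOT x AND NOT w) OR (NOT v AND x AND w) OR (v AND NOT x AND w) OR (v AND x AND NOT w)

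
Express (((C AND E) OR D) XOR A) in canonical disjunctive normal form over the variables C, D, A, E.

(NOT C AND NOT D AND A AND NOT E) OR (NOT C AND NOT D AND A AND E) OR (NOT C AND D AND NOT A AND NOT E) OR (NOT C AND D AND NOT A AND E) OR (C AND NOT D AND NOT A AND E) OR (C AND NOT D AND A AND NOT E) OR (C AND D AND NOT A AND NOT E) OR (C AND D AND NOT A AND E)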